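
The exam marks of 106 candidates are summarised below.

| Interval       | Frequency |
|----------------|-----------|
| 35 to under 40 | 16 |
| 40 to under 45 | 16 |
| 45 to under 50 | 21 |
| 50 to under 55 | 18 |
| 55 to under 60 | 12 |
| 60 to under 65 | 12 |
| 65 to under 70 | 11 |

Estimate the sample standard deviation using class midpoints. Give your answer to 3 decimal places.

9.491

Midpoints: 37.5, 42.5, 47.5, 52.5, 57.5, 62.5, 67.5
n = 106, Σfm = 5405, mean = 50.9906
Σfm² = 285062.5
Σf(m − x̄)² = Σfm² − (Σfm)²/n = 285062.5 − 5405²/106 = 9458.4906
Sample variance = 9458.4906 / 105 = 90.0809
Standard deviation = √90.0809 = 9.4911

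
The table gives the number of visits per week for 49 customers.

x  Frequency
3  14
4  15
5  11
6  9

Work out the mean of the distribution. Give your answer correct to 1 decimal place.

4.3

Values: 3, 4, 5, 6
Σfx = 14×3 + 15×4 + 11×5 + 9×6 = 211
n = Σf = 49
Mean = 211 / 49 = 4.3061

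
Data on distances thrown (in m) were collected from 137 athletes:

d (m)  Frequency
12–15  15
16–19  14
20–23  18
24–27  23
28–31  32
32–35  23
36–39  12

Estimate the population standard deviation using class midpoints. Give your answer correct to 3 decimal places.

Midpoints: 13.5, 17.5, 21.5, 25.5, 29.5, 33.5, 37.5
n = 137, Σfm = 3585.5, mean = 26.1715
Σfm² = 100832.25
Σf(m − x̄)² = Σfm² − (Σfm)²/n = 100832.25 − 3585.5²/137 = 6994.2190
Population variance = 6994.2190 / 137 = 51.0527
Standard deviation = √51.0527 = 7.1451

7.145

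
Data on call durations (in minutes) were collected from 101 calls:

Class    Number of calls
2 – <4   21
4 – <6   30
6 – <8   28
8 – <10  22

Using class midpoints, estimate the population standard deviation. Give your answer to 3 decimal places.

Midpoints: 3, 5, 7, 9
n = 101, Σfm = 607, mean = 6.0099
Σfm² = 4093
Σf(m − x̄)² = Σfm² − (Σfm)²/n = 4093 − 607²/101 = 444.9901
Population variance = 444.9901 / 101 = 4.4058
Standard deviation = √4.4058 = 2.0990

2.099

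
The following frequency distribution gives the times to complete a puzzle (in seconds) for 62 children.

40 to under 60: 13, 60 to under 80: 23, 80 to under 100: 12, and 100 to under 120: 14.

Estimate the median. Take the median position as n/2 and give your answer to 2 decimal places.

75.65

Cumulative frequencies: 13, 36, 48, 62
n = 62; position = n/2 = 31.
This falls in the class 60 to under 80: L = 60, F = 13, f = 23, h = 20.
Median ≈ 60 + ((31 − 13) / 23) × 20 = 75.6522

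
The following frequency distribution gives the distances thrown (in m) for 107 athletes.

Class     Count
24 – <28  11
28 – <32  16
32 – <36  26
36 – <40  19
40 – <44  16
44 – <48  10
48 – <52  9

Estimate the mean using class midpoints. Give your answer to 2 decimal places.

36.95

Midpoints: 26, 30, 34, 38, 42, 46, 50
Σfm = 11×26 + 16×30 + 26×34 + 19×38 + 16×42 + 10×46 + 9×50 = 3954
n = Σf = 107
Mean = 3954 / 107 = 36.9533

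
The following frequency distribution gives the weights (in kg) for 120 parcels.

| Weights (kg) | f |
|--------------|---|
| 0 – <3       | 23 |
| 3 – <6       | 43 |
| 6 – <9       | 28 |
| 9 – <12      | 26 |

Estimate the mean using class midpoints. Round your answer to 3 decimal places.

5.925

Midpoints: 1.5, 4.5, 7.5, 10.5
Σfm = 23×1.5 + 43×4.5 + 28×7.5 + 26×10.5 = 711
n = Σf = 120
Mean = 711 / 120 = 5.9250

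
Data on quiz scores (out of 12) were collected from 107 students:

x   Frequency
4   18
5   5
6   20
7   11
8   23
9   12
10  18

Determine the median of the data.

Cumulative frequencies: 18, 23, 43, 54, 77, 89, 107
n = 107, so the median is the value in position (n+1)/2 = 54.
Position 54 falls at value 7.

7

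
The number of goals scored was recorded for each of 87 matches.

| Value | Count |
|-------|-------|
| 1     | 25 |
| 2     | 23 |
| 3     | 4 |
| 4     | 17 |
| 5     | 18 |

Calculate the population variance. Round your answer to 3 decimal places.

Values: 1, 2, 3, 4, 5
n = 87, Σfx = 241, mean = 2.7701
Σfx² = 875
Σf(x − x̄)² = Σfx² − (Σfx)²/n = 875 − 241²/87 = 207.4023
Population variance = 207.4023 / 87 = 2.3839

2.384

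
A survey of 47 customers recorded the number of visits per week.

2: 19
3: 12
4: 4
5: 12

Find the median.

3

Cumulative frequencies: 19, 31, 35, 47
n = 47, so the median is the value in position (n+1)/2 = 24.
Position 24 falls at value 3.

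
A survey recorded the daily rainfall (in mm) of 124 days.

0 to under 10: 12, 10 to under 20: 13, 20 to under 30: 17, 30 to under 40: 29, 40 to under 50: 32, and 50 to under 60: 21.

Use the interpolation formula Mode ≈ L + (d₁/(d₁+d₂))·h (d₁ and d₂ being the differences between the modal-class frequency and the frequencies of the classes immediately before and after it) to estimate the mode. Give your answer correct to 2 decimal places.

Modal class: 40 to under 50 (highest frequency 32).
d₁ = 32 − 29 = 3, d₂ = 32 − 21 = 11
Mode ≈ 40 + (3/(3+11)) × 10 = 40 + 2.1429 = 42.1429

42.14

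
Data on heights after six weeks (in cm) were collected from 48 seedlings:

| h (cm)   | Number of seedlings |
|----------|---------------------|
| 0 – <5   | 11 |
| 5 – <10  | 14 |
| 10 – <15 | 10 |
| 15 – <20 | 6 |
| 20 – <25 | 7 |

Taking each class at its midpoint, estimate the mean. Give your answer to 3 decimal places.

10.833

Midpoints: 2.5, 7.5, 12.5, 17.5, 22.5
Σfm = 11×2.5 + 14×7.5 + 10×12.5 + 6×17.5 + 7×22.5 = 520
n = Σf = 48
Mean = 520 / 48 = 10.8333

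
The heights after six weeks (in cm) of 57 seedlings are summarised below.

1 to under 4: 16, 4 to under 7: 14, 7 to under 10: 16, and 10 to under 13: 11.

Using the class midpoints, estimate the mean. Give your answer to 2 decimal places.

6.66

Midpoints: 2.5, 5.5, 8.5, 11.5
Σfm = 16×2.5 + 14×5.5 + 16×8.5 + 11×11.5 = 379.5
n = Σf = 57
Mean = 379.5 / 57 = 6.6579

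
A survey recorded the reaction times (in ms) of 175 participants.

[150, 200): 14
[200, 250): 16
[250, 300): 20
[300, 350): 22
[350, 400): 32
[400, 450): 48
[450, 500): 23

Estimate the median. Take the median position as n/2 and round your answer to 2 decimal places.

Cumulative frequencies: 14, 30, 50, 72, 104, 152, 175
n = 175; position = n/2 = 87.5.
This falls in the class [350, 400): L = 350, F = 72, f = 32, h = 50.
Median ≈ 350 + ((87.5 − 72) / 32) × 50 = 374.2188

374.22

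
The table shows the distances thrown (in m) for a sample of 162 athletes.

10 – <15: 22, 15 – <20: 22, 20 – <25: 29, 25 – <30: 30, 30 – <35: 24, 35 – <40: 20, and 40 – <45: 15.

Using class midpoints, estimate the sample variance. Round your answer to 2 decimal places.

Midpoints: 12.5, 17.5, 22.5, 27.5, 32.5, 37.5, 42.5
n = 162, Σfm = 4305, mean = 26.5741
Σfm² = 128112.5
Σf(m − x̄)² = Σfm² − (Σfm)²/n = 128112.5 − 4305²/162 = 13711.1111
Sample variance = 13711.1111 / 161 = 85.1622

85.16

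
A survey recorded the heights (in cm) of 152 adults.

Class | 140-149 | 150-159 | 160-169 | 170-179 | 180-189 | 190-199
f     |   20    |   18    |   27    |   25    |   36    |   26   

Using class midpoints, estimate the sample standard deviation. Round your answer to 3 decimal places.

Midpoints: 144.5, 154.5, 164.5, 174.5, 184.5, 194.5
n = 152, Σfm = 26174, mean = 172.1974
Σfm² = 4548188
Σf(m − x̄)² = Σfm² − (Σfm)²/n = 4548188 − 26174²/152 = 41094.0789
Sample variance = 41094.0789 / 151 = 272.1462
Standard deviation = √272.1462 = 16.4969

16.497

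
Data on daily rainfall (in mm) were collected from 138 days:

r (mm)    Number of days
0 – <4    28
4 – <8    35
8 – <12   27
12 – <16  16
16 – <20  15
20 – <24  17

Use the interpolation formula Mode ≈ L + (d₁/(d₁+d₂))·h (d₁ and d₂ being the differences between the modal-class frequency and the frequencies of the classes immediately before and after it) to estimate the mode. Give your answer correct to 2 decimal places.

5.87

Modal class: 4 – <8 (highest frequency 35).
d₁ = 35 − 28 = 7, d₂ = 35 − 27 = 8
Mode ≈ 4 + (7/(7+8)) × 4 = 4 + 1.8667 = 5.8667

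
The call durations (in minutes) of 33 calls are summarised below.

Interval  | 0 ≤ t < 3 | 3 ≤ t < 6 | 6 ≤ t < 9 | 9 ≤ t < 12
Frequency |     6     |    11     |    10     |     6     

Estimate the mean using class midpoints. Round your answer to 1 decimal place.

6.0

Midpoints: 1.5, 4.5, 7.5, 10.5
Σfm = 6×1.5 + 11×4.5 + 10×7.5 + 6×10.5 = 196.5
n = Σf = 33
Mean = 196.5 / 33 = 5.9545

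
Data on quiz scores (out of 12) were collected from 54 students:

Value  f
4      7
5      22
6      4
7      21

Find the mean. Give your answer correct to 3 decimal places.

5.722

Values: 4, 5, 6, 7
Σfx = 7×4 + 22×5 + 4×6 + 21×7 = 309
n = Σf = 54
Mean = 309 / 54 = 5.7222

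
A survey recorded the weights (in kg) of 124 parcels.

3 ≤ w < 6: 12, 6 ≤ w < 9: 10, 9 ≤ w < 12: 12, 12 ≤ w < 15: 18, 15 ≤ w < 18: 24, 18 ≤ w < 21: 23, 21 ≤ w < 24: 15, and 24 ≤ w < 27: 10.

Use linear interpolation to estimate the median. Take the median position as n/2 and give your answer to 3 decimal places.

Cumulative frequencies: 12, 22, 34, 52, 76, 99, 114, 124
n = 124; position = n/2 = 62.
This falls in the class 15 ≤ w < 18: L = 15, F = 52, f = 24, h = 3.
Median ≈ 15 + ((62 − 52) / 24) × 3 = 16.2500

16.250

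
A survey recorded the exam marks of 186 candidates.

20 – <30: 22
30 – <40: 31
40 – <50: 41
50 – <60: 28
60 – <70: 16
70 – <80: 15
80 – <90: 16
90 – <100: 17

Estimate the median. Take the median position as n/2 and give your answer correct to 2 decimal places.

Cumulative frequencies: 22, 53, 94, 122, 138, 153, 169, 186
n = 186; position = n/2 = 93.
This falls in the class 40 – <50: L = 40, F = 53, f = 41, h = 10.
Median ≈ 40 + ((93 − 53) / 41) × 10 = 49.7561

49.76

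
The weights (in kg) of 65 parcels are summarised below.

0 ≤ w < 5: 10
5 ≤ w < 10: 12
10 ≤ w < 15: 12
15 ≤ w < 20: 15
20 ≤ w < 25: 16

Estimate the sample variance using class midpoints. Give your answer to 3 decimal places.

Midpoints: 2.5, 7.5, 12.5, 17.5, 22.5
n = 65, Σfm = 887.5, mean = 13.6538
Σfm² = 15306.25
Σf(m − x̄)² = Σfm² − (Σfm)²/n = 15306.25 − 887.5²/65 = 3188.4615
Sample variance = 3188.4615 / 64 = 49.8197

49.820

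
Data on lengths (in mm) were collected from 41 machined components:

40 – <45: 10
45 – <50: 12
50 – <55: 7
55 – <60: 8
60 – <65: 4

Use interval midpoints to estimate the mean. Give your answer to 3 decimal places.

50.549

Midpoints: 42.5, 47.5, 52.5, 57.5, 62.5
Σfm = 10×42.5 + 12×47.5 + 7×52.5 + 8×57.5 + 4×62.5 = 2072.5
n = Σf = 41
Mean = 2072.5 / 41 = 50.5488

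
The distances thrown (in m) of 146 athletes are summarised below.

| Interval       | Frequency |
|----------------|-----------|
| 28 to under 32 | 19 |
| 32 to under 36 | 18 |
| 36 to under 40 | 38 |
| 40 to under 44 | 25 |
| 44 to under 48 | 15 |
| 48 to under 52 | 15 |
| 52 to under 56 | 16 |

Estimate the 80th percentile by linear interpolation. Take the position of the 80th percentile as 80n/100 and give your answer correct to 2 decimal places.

48.48

Cumulative frequencies: 19, 37, 75, 100, 115, 130, 146
n = 146; position = 80n/100 = 116.8.
This falls in the class 48 to under 52: L = 48, F = 115, f = 15, h = 4.
80th percentile ≈ 48 + ((116.8 − 115) / 15) × 4 = 48.4800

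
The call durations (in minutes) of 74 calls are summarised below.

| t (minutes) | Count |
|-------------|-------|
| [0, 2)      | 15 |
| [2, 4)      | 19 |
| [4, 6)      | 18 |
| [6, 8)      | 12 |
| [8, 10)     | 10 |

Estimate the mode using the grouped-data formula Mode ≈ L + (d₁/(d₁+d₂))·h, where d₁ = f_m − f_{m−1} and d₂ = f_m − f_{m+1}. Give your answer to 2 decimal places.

3.60

Modal class: [2, 4) (highest frequency 19).
d₁ = 19 − 15 = 4, d₂ = 19 − 18 = 1
Mode ≈ 2 + (4/(4+1)) × 2 = 2 + 1.6000 = 3.6000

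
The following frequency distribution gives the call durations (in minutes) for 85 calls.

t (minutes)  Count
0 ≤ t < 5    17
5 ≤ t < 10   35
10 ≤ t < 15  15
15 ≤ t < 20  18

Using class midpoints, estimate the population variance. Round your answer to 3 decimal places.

Midpoints: 2.5, 7.5, 12.5, 17.5
n = 85, Σfm = 807.5, mean = 9.5000
Σfm² = 9931.25
Σf(m − x̄)² = Σfm² − (Σfm)²/n = 9931.25 − 807.5²/85 = 2260.0000
Population variance = 2260.0000 / 85 = 26.5882

26.588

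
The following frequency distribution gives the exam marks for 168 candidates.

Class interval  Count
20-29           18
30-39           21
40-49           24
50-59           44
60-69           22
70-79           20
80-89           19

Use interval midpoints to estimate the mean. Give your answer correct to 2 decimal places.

Midpoints: 24.5, 34.5, 44.5, 54.5, 64.5, 74.5, 84.5
Σfm = 18×24.5 + 21×34.5 + 24×44.5 + 44×54.5 + 22×64.5 + 20×74.5 + 19×84.5 = 9146
n = Σf = 168
Mean = 9146 / 168 = 54.4405

54.44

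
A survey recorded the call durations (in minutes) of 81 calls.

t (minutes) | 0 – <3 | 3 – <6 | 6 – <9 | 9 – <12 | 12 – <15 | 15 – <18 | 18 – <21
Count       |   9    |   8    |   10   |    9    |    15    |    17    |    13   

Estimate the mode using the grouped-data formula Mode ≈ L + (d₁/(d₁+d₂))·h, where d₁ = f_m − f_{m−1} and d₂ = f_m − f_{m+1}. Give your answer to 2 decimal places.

16.00

Modal class: 15 – <18 (highest frequency 17).
d₁ = 17 − 15 = 2, d₂ = 17 − 13 = 4
Mode ≈ 15 + (2/(2+4)) × 3 = 15 + 1.0000 = 16.0000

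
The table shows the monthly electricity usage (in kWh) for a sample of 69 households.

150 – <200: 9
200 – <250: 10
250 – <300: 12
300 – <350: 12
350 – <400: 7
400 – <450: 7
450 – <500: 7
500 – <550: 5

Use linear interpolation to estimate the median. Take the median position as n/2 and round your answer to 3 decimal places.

Cumulative frequencies: 9, 19, 31, 43, 50, 57, 64, 69
n = 69; position = n/2 = 34.5.
This falls in the class 300 – <350: L = 300, F = 31, f = 12, h = 50.
Median ≈ 300 + ((34.5 − 31) / 12) × 50 = 314.5833

314.583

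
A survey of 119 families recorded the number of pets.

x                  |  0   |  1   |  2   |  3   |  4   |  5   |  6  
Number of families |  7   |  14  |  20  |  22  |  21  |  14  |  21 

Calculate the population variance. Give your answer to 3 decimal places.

Values: 0, 1, 2, 3, 4, 5, 6
n = 119, Σfx = 400, mean = 3.3613
Σfx² = 1734
Σf(x − x̄)² = Σfx² − (Σfx)²/n = 1734 − 400²/119 = 389.4622
Population variance = 389.4622 / 119 = 3.2728

3.273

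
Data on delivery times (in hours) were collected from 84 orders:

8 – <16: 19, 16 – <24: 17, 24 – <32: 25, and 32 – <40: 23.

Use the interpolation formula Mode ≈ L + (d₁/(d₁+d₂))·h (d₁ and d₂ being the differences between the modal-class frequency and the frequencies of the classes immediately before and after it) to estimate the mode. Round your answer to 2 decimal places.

Modal class: 24 – <32 (highest frequency 25).
d₁ = 25 − 17 = 8, d₂ = 25 − 23 = 2
Mode ≈ 24 + (8/(8+2)) × 8 = 24 + 6.4000 = 30.4000

30.40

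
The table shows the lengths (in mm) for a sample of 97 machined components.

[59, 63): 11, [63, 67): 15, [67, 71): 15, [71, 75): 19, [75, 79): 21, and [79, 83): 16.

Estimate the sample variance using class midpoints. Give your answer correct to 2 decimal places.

42.09

Midpoints: 61, 65, 69, 73, 77, 81
n = 97, Σfm = 6981, mean = 71.9691
Σfm² = 506457
Σf(m − x̄)² = Σfm² − (Σfm)²/n = 506457 − 6981²/97 = 4040.9072
Sample variance = 4040.9072 / 96 = 42.0928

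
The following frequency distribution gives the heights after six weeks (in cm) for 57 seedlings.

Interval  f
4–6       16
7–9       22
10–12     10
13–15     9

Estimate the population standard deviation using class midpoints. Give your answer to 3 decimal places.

Midpoints: 5, 8, 11, 14
n = 57, Σfm = 492, mean = 8.6316
Σfm² = 4782
Σf(m − x̄)² = Σfm² − (Σfm)²/n = 4782 − 492²/57 = 535.2632
Population variance = 535.2632 / 57 = 9.3906
Standard deviation = √9.3906 = 3.0644

3.064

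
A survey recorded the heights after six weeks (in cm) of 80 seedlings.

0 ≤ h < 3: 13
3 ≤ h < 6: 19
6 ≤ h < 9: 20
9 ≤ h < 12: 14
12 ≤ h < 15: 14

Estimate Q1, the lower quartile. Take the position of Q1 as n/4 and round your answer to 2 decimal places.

Cumulative frequencies: 13, 32, 52, 66, 80
n = 80; position = n/4 = 20.
This falls in the class 3 ≤ h < 6: L = 3, F = 13, f = 19, h = 3.
Lower quartile ≈ 3 + ((20 − 13) / 19) × 3 = 4.1053

4.11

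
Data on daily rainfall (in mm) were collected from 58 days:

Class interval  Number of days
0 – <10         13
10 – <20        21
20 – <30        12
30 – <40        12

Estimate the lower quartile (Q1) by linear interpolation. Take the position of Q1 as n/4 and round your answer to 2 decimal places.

10.71

Cumulative frequencies: 13, 34, 46, 58
n = 58; position = n/4 = 14.5.
This falls in the class 10 – <20: L = 10, F = 13, f = 21, h = 10.
Lower quartile ≈ 10 + ((14.5 − 13) / 21) × 10 = 10.7143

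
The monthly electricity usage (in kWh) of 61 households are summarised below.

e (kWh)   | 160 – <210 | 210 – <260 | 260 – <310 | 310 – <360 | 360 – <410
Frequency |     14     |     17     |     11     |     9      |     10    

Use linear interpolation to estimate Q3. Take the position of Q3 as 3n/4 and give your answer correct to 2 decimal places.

Cumulative frequencies: 14, 31, 42, 51, 61
n = 61; position = 3n/4 = 45.75.
This falls in the class 310 – <360: L = 310, F = 42, f = 9, h = 50.
Upper quartile ≈ 310 + ((45.75 − 42) / 9) × 50 = 330.8333

330.83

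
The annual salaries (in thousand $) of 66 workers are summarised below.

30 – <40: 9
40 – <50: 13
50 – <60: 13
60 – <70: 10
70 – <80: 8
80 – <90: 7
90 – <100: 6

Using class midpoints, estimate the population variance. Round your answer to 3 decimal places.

342.057

Midpoints: 35, 45, 55, 65, 75, 85, 95
n = 66, Σfm = 4030, mean = 61.0606
Σfm² = 268650
Σf(m − x̄)² = Σfm² − (Σfm)²/n = 268650 − 4030²/66 = 22575.7576
Population variance = 22575.7576 / 66 = 342.0569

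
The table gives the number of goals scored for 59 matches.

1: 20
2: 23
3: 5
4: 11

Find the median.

Cumulative frequencies: 20, 43, 48, 59
n = 59, so the median is the value in position (n+1)/2 = 30.
Position 30 falls at value 2.

2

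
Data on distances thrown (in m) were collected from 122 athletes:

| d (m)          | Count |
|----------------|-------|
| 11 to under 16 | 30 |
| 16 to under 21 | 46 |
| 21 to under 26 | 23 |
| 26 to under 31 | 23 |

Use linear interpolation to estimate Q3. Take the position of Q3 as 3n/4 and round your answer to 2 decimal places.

Cumulative frequencies: 30, 76, 99, 122
n = 122; position = 3n/4 = 91.5.
This falls in the class 21 to under 26: L = 21, F = 76, f = 23, h = 5.
Upper quartile ≈ 21 + ((91.5 − 76) / 23) × 5 = 24.3696

24.37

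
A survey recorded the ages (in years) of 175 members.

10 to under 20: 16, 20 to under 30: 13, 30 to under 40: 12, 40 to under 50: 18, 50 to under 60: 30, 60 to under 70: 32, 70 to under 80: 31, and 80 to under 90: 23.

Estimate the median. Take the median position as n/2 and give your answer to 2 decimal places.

Cumulative frequencies: 16, 29, 41, 59, 89, 121, 152, 175
n = 175; position = n/2 = 87.5.
This falls in the class 50 to under 60: L = 50, F = 59, f = 30, h = 10.
Median ≈ 50 + ((87.5 − 59) / 30) × 10 = 59.5000

59.50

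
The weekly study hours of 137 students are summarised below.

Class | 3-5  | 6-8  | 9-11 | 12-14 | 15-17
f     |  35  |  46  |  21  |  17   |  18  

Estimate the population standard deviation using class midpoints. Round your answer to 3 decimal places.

Midpoints: 4, 7, 10, 13, 16
n = 137, Σfm = 1181, mean = 8.6204
Σfm² = 12395
Σf(m − x̄)² = Σfm² − (Σfm)²/n = 12395 − 1181²/137 = 2214.2628
Population variance = 2214.2628 / 137 = 16.1625
Standard deviation = √16.1625 = 4.0203

4.020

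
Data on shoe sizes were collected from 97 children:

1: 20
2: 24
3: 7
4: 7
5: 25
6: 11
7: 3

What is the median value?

3

Cumulative frequencies: 20, 44, 51, 58, 83, 94, 97
n = 97, so the median is the value in position (n+1)/2 = 49.
Position 49 falls at value 3.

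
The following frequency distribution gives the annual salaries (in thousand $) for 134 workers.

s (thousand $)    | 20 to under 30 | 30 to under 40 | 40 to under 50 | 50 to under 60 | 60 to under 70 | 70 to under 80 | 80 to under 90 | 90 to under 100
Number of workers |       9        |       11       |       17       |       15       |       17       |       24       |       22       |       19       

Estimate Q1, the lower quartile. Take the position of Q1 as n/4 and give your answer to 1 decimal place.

Cumulative frequencies: 9, 20, 37, 52, 69, 93, 115, 134
n = 134; position = n/4 = 33.5.
This falls in the class 40 to under 50: L = 40, F = 20, f = 17, h = 10.
Lower quartile ≈ 40 + ((33.5 − 20) / 17) × 10 = 47.9412

47.9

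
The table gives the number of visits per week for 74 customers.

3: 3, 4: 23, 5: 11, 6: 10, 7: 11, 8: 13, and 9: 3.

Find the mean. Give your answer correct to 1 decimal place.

5.7

Values: 3, 4, 5, 6, 7, 8, 9
Σfx = 3×3 + 23×4 + 11×5 + 10×6 + 11×7 + 13×8 + 3×9 = 424
n = Σf = 74
Mean = 424 / 74 = 5.7297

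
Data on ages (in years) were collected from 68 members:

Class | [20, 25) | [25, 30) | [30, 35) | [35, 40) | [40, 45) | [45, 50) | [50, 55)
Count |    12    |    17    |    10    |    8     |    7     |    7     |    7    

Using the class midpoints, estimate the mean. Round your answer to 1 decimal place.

34.7

Midpoints: 22.5, 27.5, 32.5, 37.5, 42.5, 47.5, 52.5
Σfm = 12×22.5 + 17×27.5 + 10×32.5 + 8×37.5 + 7×42.5 + 7×47.5 + 7×52.5 = 2360
n = Σf = 68
Mean = 2360 / 68 = 34.7059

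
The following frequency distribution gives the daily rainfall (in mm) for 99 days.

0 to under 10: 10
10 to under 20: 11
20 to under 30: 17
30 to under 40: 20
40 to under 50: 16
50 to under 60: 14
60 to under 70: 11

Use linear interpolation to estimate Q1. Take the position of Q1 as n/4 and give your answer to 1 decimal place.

22.2

Cumulative frequencies: 10, 21, 38, 58, 74, 88, 99
n = 99; position = n/4 = 24.75.
This falls in the class 20 to under 30: L = 20, F = 21, f = 17, h = 10.
Lower quartile ≈ 20 + ((24.75 − 21) / 17) × 10 = 22.2059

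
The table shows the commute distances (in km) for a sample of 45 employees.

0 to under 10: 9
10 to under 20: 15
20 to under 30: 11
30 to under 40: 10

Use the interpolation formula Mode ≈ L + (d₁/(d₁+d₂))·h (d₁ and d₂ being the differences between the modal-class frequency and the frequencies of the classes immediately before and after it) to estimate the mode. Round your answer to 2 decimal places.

16.00

Modal class: 10 to under 20 (highest frequency 15).
d₁ = 15 − 9 = 6, d₂ = 15 − 11 = 4
Mode ≈ 10 + (6/(6+4)) × 10 = 10 + 6.0000 = 16.0000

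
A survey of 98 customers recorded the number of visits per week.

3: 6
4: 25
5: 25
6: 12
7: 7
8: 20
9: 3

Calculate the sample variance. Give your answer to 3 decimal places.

2.877

Values: 3, 4, 5, 6, 7, 8, 9
n = 98, Σfx = 551, mean = 5.6224
Σfx² = 3377
Σf(x − x̄)² = Σfx² − (Σfx)²/n = 3377 − 551²/98 = 279.0306
Sample variance = 279.0306 / 97 = 2.8766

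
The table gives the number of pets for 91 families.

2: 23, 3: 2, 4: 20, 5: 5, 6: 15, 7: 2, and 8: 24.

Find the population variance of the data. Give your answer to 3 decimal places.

Values: 2, 3, 4, 5, 6, 7, 8
n = 91, Σfx = 453, mean = 4.9780
Σfx² = 2729
Σf(x − x̄)² = Σfx² − (Σfx)²/n = 2729 − 453²/91 = 473.9560
Population variance = 473.9560 / 91 = 5.2083

5.208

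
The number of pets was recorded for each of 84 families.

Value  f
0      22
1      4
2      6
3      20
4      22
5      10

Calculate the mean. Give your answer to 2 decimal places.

2.55

Values: 0, 1, 2, 3, 4, 5
Σfx = 22×0 + 4×1 + 6×2 + 20×3 + 22×4 + 10×5 = 214
n = Σf = 84
Mean = 214 / 84 = 2.5476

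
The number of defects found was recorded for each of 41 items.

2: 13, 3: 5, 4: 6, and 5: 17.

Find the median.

Cumulative frequencies: 13, 18, 24, 41
n = 41, so the median is the value in position (n+1)/2 = 21.
Position 21 falls at value 4.

4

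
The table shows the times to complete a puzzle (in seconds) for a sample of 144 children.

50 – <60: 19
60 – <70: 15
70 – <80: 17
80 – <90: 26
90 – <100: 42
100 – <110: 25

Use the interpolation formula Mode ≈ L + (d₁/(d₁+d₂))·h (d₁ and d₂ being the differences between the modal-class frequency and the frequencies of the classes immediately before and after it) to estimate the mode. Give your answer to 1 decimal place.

Modal class: 90 – <100 (highest frequency 42).
d₁ = 42 − 26 = 16, d₂ = 42 − 25 = 17
Mode ≈ 90 + (16/(16+17)) × 10 = 90 + 4.8485 = 94.8485

94.8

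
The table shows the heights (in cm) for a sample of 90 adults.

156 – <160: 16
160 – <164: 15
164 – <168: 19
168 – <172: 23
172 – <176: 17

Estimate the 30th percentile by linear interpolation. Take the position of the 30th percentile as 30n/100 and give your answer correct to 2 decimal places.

Cumulative frequencies: 16, 31, 50, 73, 90
n = 90; position = 30n/100 = 27.
This falls in the class 160 – <164: L = 160, F = 16, f = 15, h = 4.
30th percentile ≈ 160 + ((27 − 16) / 15) × 4 = 162.9333

162.93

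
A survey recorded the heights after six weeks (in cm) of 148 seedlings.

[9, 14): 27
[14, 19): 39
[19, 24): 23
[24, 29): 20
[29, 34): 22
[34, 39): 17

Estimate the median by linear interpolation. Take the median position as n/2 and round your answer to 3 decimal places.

20.739

Cumulative frequencies: 27, 66, 89, 109, 131, 148
n = 148; position = n/2 = 74.
This falls in the class [19, 24): L = 19, F = 66, f = 23, h = 5.
Median ≈ 19 + ((74 − 66) / 23) × 5 = 20.7391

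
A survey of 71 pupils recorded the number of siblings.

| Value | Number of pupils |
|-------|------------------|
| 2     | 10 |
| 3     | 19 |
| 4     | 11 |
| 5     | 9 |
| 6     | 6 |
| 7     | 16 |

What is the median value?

4

Cumulative frequencies: 10, 29, 40, 49, 55, 71
n = 71, so the median is the value in position (n+1)/2 = 36.
Position 36 falls at value 4.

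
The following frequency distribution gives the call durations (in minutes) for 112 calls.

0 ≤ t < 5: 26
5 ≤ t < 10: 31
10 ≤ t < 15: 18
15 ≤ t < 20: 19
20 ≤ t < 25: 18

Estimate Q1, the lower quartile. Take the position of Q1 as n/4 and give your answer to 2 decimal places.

Cumulative frequencies: 26, 57, 75, 94, 112
n = 112; position = n/4 = 28.
This falls in the class 5 ≤ t < 10: L = 5, F = 26, f = 31, h = 5.
Lower quartile ≈ 5 + ((28 − 26) / 31) × 5 = 5.3226

5.32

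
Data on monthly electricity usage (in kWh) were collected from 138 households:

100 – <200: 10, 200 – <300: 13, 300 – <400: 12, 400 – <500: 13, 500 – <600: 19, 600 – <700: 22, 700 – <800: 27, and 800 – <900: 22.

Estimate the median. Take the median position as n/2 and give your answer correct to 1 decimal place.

609.1

Cumulative frequencies: 10, 23, 35, 48, 67, 89, 116, 138
n = 138; position = n/2 = 69.
This falls in the class 600 – <700: L = 600, F = 67, f = 22, h = 100.
Median ≈ 600 + ((69 − 67) / 22) × 100 = 609.0909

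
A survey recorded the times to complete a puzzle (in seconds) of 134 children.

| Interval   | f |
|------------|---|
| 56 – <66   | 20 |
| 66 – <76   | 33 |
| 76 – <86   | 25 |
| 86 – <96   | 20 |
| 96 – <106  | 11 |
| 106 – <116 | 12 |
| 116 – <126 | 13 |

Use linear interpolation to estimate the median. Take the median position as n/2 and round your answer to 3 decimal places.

81.600

Cumulative frequencies: 20, 53, 78, 98, 109, 121, 134
n = 134; position = n/2 = 67.
This falls in the class 76 – <86: L = 76, F = 53, f = 25, h = 10.
Median ≈ 76 + ((67 − 53) / 25) × 10 = 81.6000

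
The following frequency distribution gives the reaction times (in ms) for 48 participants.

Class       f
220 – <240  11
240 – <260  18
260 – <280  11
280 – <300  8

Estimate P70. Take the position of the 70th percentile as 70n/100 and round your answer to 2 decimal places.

Cumulative frequencies: 11, 29, 40, 48
n = 48; position = 70n/100 = 33.6.
This falls in the class 260 – <280: L = 260, F = 29, f = 11, h = 20.
70th percentile ≈ 260 + ((33.6 − 29) / 11) × 20 = 268.3636

268.36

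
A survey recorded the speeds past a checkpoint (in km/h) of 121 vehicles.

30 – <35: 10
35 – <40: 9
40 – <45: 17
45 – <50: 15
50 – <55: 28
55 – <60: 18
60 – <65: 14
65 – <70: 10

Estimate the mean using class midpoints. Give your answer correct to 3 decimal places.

Midpoints: 32.5, 37.5, 42.5, 47.5, 52.5, 57.5, 62.5, 67.5
Σfm = 10×32.5 + 9×37.5 + 17×42.5 + 15×47.5 + 28×52.5 + 18×57.5 + 14×62.5 + 10×67.5 = 6152.5
n = Σf = 121
Mean = 6152.5 / 121 = 50.8471

50.847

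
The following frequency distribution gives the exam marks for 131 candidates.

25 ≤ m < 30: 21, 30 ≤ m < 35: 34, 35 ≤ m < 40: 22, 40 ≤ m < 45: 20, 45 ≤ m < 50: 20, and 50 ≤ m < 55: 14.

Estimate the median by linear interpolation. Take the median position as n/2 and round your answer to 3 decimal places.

Cumulative frequencies: 21, 55, 77, 97, 117, 131
n = 131; position = n/2 = 65.5.
This falls in the class 35 ≤ m < 40: L = 35, F = 55, f = 22, h = 5.
Median ≈ 35 + ((65.5 − 55) / 22) × 5 = 37.3864

37.386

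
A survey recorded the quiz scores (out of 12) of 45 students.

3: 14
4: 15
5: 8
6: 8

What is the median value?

Cumulative frequencies: 14, 29, 37, 45
n = 45, so the median is the value in position (n+1)/2 = 23.
Position 23 falls at value 4.

4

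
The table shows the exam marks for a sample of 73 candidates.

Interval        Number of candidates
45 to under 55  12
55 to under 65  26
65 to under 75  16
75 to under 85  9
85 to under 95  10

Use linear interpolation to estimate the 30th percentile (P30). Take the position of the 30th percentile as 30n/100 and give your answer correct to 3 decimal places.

Cumulative frequencies: 12, 38, 54, 63, 73
n = 73; position = 30n/100 = 21.9.
This falls in the class 55 to under 65: L = 55, F = 12, f = 26, h = 10.
30th percentile ≈ 55 + ((21.9 − 12) / 26) × 10 = 58.8077

58.808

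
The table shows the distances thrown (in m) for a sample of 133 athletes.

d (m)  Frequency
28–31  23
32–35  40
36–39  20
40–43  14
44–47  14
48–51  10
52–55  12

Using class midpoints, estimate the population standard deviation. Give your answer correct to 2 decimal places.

Midpoints: 29.5, 33.5, 37.5, 41.5, 45.5, 49.5, 53.5
n = 133, Σfm = 5123.5, mean = 38.5226
Σfm² = 204975.25
Σf(m − x̄)² = Σfm² − (Σfm)²/n = 204975.25 − 5123.5²/133 = 7604.9323
Population variance = 7604.9323 / 133 = 57.1799
Standard deviation = √57.1799 = 7.5617

7.56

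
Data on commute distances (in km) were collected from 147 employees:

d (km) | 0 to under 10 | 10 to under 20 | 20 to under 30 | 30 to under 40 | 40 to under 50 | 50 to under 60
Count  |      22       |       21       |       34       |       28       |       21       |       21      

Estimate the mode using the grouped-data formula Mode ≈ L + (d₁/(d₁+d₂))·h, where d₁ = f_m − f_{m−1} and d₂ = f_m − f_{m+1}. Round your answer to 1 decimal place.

26.8

Modal class: 20 to under 30 (highest frequency 34).
d₁ = 34 − 21 = 13, d₂ = 34 − 28 = 6
Mode ≈ 20 + (13/(13+6)) × 10 = 20 + 6.8421 = 26.8421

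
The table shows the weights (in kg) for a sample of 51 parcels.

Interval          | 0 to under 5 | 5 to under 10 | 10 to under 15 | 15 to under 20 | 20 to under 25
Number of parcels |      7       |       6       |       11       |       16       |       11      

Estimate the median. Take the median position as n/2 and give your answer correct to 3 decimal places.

Cumulative frequencies: 7, 13, 24, 40, 51
n = 51; position = n/2 = 25.5.
This falls in the class 15 to under 20: L = 15, F = 24, f = 16, h = 5.
Median ≈ 15 + ((25.5 − 24) / 16) × 5 = 15.4688

15.469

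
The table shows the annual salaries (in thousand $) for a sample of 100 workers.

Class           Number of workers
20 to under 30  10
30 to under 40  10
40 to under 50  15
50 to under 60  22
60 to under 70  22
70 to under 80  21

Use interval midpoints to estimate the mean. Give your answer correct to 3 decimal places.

Midpoints: 25, 35, 45, 55, 65, 75
Σfm = 10×25 + 10×35 + 15×45 + 22×55 + 22×65 + 21×75 = 5490
n = Σf = 100
Mean = 5490 / 100 = 54.9000

54.900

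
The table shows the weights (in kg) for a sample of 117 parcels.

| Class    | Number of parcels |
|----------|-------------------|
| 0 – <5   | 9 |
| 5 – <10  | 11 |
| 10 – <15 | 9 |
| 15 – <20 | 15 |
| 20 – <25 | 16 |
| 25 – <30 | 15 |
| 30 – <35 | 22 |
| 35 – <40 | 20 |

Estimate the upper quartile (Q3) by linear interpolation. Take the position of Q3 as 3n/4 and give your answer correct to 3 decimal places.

Cumulative frequencies: 9, 20, 29, 44, 60, 75, 97, 117
n = 117; position = 3n/4 = 87.75.
This falls in the class 30 – <35: L = 30, F = 75, f = 22, h = 5.
Upper quartile ≈ 30 + ((87.75 − 75) / 22) × 5 = 32.8977

32.898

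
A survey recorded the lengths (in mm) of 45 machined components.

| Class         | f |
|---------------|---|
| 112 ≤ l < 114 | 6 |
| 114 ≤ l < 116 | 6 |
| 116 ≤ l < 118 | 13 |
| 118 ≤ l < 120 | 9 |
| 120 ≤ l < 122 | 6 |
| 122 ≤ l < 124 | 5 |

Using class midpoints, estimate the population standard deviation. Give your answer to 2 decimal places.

2.99

Midpoints: 113, 115, 117, 119, 121, 123
n = 45, Σfm = 5301, mean = 117.8000
Σfm² = 624861
Σf(m − x̄)² = Σfm² − (Σfm)²/n = 624861 − 5301²/45 = 403.2000
Population variance = 403.2000 / 45 = 8.9600
Standard deviation = √8.9600 = 2.9933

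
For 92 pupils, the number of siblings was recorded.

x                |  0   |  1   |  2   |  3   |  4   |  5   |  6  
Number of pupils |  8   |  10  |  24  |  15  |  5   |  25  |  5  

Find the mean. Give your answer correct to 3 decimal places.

Values: 0, 1, 2, 3, 4, 5, 6
Σfx = 8×0 + 10×1 + 24×2 + 15×3 + 5×4 + 25×5 + 5×6 = 278
n = Σf = 92
Mean = 278 / 92 = 3.0217

3.022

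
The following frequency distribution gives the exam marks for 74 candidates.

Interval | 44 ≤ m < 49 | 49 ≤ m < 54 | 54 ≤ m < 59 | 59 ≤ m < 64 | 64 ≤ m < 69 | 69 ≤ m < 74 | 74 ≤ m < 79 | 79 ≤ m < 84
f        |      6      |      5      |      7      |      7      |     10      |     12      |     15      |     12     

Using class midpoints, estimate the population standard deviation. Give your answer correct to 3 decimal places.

10.899

Midpoints: 46.5, 51.5, 56.5, 61.5, 66.5, 71.5, 76.5, 81.5
n = 74, Σfm = 5011, mean = 67.7162
Σfm² = 348116.5
Σf(m − x̄)² = Σfm² − (Σfm)²/n = 348116.5 − 5011²/74 = 8790.5405
Population variance = 8790.5405 / 74 = 118.7911
Standard deviation = √118.7911 = 10.8991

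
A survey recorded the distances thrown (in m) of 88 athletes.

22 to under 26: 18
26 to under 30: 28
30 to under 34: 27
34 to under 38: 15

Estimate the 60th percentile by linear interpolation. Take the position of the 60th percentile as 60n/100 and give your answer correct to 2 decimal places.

31.01

Cumulative frequencies: 18, 46, 73, 88
n = 88; position = 60n/100 = 52.8.
This falls in the class 30 to under 34: L = 30, F = 46, f = 27, h = 4.
60th percentile ≈ 30 + ((52.8 − 46) / 27) × 4 = 31.0074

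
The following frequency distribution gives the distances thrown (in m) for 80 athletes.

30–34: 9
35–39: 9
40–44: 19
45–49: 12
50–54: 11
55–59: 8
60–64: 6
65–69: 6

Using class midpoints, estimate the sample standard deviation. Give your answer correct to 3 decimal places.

Midpoints: 32, 37, 42, 47, 52, 57, 62, 67
n = 80, Σfm = 3785, mean = 47.3125
Σfm² = 187295
Σf(m − x̄)² = Σfm² − (Σfm)²/n = 187295 − 3785²/80 = 8217.1875
Sample variance = 8217.1875 / 79 = 104.0150
Standard deviation = √104.0150 = 10.1988

10.199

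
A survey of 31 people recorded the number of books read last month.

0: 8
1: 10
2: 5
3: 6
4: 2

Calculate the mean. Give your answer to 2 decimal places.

Values: 0, 1, 2, 3, 4
Σfx = 8×0 + 10×1 + 5×2 + 6×3 + 2×4 = 46
n = Σf = 31
Mean = 46 / 31 = 1.4839

1.48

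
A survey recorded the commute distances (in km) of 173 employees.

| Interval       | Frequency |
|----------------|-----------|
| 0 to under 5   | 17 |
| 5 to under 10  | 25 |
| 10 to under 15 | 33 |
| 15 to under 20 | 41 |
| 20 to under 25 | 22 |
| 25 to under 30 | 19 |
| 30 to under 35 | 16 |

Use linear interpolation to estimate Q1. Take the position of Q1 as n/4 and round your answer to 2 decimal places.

10.19

Cumulative frequencies: 17, 42, 75, 116, 138, 157, 173
n = 173; position = n/4 = 43.25.
This falls in the class 10 to under 15: L = 10, F = 42, f = 33, h = 5.
Lower quartile ≈ 10 + ((43.25 − 42) / 33) × 5 = 10.1894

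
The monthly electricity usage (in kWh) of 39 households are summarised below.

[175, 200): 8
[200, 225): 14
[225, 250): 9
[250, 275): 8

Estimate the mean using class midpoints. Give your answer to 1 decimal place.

223.4

Midpoints: 187.5, 212.5, 237.5, 262.5
Σfm = 8×187.5 + 14×212.5 + 9×237.5 + 8×262.5 = 8712.5
n = Σf = 39
Mean = 8712.5 / 39 = 223.3974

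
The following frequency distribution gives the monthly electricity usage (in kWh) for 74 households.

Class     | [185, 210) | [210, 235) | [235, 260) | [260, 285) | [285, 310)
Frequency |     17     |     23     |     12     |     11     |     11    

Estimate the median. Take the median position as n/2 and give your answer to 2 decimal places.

Cumulative frequencies: 17, 40, 52, 63, 74
n = 74; position = n/2 = 37.
This falls in the class [210, 235): L = 210, F = 17, f = 23, h = 25.
Median ≈ 210 + ((37 − 17) / 23) × 25 = 231.7391

231.74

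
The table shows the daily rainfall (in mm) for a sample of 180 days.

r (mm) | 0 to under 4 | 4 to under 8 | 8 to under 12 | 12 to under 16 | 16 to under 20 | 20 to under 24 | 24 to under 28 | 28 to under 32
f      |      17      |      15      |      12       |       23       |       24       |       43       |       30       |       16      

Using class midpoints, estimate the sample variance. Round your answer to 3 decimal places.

Midpoints: 2, 6, 10, 14, 18, 22, 26, 30
n = 180, Σfm = 3204, mean = 17.8000
Σfm² = 69584
Σf(m − x̄)² = Σfm² − (Σfm)²/n = 69584 − 3204²/180 = 12552.8000
Sample variance = 12552.8000 / 179 = 70.1274

70.127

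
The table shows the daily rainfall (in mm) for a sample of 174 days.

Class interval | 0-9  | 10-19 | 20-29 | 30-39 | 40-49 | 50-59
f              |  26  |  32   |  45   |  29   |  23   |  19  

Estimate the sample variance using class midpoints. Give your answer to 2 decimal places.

Midpoints: 4.5, 14.5, 24.5, 34.5, 44.5, 54.5
n = 174, Σfm = 4743, mean = 27.2586
Σfm² = 170763.5
Σf(m − x̄)² = Σfm² − (Σfm)²/n = 170763.5 − 4743²/174 = 41475.8621
Sample variance = 41475.8621 / 173 = 239.7449

239.74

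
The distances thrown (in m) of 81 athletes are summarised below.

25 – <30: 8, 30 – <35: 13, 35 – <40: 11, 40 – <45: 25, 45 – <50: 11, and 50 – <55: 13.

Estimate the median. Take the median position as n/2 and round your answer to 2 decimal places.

41.70

Cumulative frequencies: 8, 21, 32, 57, 68, 81
n = 81; position = n/2 = 40.5.
This falls in the class 40 – <45: L = 40, F = 32, f = 25, h = 5.
Median ≈ 40 + ((40.5 − 32) / 25) × 5 = 41.7000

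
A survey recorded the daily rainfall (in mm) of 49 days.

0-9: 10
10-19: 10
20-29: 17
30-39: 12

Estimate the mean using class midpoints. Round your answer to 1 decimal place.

20.8

Midpoints: 4.5, 14.5, 24.5, 34.5
Σfm = 10×4.5 + 10×14.5 + 17×24.5 + 12×34.5 = 1020.5
n = Σf = 49
Mean = 1020.5 / 49 = 20.8265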